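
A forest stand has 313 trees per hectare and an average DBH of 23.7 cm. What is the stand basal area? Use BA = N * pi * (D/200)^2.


(D/200)^2 = (23.7/200)^2 = 0.1185^2 = 0.01404225
Individual BA = 3.141593 * 0.01404225 = 0.0441150 m^2
Stand BA = 313 * 0.0441150 = 13.8080 ≈ 13.81 m^2/ha

13.81 m^2/ha


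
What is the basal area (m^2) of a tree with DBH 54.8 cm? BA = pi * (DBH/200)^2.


D/200 = 54.8/200 = 0.274 m
(D/200)^2 = 0.274^2 = 0.075076
BA = 3.141593 * 0.075076 = 0.235858 ≈ 0.2359 m^2

0.2359 m^2


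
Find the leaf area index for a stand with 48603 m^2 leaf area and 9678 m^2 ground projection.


LAI = 48603 / 9678 = 5.0220 ≈ 5.02

5.02


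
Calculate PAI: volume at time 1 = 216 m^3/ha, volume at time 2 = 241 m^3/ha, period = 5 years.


PAI = (V2 - V1) / period = (241 - 216) / 5 = 25 / 5 = 5.00 m^3/ha/yr

5.00 m^3/ha/yr


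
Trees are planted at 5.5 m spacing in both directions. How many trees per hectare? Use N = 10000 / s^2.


N = 10000 / 5.5^2 = 10000 / 30.25 = 330.579 ≈ 331 trees/ha

331 trees/ha


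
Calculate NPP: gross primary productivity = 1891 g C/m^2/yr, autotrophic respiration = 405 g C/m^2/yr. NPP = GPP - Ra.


NPP = GPP - Ra = 1891 - 405 = 1486 g C/m^2/yr

1486 g C/m^2/yr


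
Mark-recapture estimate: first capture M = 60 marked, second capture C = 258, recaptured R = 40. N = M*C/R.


N = M * C / R = 60 * 258 / 40 = 15480 / 40 = 387

387 individuals


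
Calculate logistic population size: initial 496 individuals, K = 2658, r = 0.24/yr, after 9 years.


(K - N0)/N0 = (2658 - 496)/496 = 2162/496 = 4.35887
r*t = 0.24 * 9 = 2.16; exp(-2.16) = 0.115325
4.35887 * 0.115325 = 0.502687
1 + 0.502687 = 1.50269
N = 2658 / 1.50269 = 1768.83 ≈ 1769

1769


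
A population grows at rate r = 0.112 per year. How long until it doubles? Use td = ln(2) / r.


td = ln(2) / 0.112 = 0.693147 / 0.112 = 6.18881 ≈ 6.2 years

6.2 years


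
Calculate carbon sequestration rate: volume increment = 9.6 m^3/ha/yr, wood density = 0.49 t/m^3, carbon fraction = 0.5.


C = 9.6 * 0.49 * 0.5 = 2.352 ≈ 2.35 t C/ha/yr

2.35 t C/ha/yr


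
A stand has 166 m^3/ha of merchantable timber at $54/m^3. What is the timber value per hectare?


Value = 166 * 54 = $8964/ha

$8964/ha


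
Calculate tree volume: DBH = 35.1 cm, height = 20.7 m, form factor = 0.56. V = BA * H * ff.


(D/200)^2 = (35.1/200)^2 = 0.1755^2 = 0.03080025
BA = 3.141593 * 0.03080025 = 0.0967618 m^2
V = 0.0967618 * 20.7 * 0.56 = 1.12166 ≈ 1.122 m^3

1.122 m^3


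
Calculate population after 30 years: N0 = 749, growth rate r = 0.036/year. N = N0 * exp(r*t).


r*t = 0.036 * 30 = 1.08
exp(1.08) = 2.94468
N = 749 * 2.94468 = 2205.57 ≈ 2206

2206


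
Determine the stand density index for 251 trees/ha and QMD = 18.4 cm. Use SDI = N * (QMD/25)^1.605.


QMD/25 = 18.4/25 = 0.736
(0.736)^1.605 = exp(1.605 * ln(0.736)) = exp(1.605 * (-0.306525)) = exp(-0.491973) = 0.611419
SDI = 251 * 0.611419 = 153.466 ≈ 153

153


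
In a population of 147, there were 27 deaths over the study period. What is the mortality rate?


Mortality rate = 27 / 147 = 0.183673 ≈ 0.1837

0.1837


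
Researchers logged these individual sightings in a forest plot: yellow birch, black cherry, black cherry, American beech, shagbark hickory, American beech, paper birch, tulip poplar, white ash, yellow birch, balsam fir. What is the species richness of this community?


Total individuals logged = 11
Distinct species (count of individuals): yellow birch (2), black cherry (2), American beech (2), shagbark hickory (1), paper birch (1), tulip poplar (1), white ash (1), balsam fir (1)
Species richness = number of distinct species = 8

8


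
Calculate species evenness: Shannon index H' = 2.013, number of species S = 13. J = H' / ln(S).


ln(13) = 2.56495
J = H' / ln(S) = 2.013 / 2.56495 = 0.784811 ≈ 0.7848

0.7848


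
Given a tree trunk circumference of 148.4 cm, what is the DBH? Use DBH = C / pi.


DBH = C / pi = 148.4 / 3.141593 = 47.2372 ≈ 47.24 cm

47.24 cm


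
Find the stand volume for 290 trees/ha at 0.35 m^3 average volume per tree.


V_stand = 290 * 0.35 = 101.5 m^3/ha

101.5 m^3/ha


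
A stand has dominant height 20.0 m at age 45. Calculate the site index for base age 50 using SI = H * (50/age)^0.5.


50/45 = 1.11111
(1.11111)^0.5 = 1.05409
SI = 20.0 * 1.05409 = 21.0818 ≈ 21.1 m

21.1 m


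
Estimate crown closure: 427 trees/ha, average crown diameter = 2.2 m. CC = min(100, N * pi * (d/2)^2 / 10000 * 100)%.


(d/2)^2 = (2.2/2)^2 = 1.1^2 = 1.21
Crown area = 3.141593 * 1.21 = 3.80133 m^2
N * area / 10000 * 100 = 427 * 3.80133 / 10000 * 100 = 16.2317
CC = min(100, 16.2317) = 16.2317 ≈ 16.2%

16.2%


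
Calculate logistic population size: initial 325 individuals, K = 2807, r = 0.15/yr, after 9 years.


(K - N0)/N0 = (2807 - 325)/325 = 2482/325 = 7.63692
r*t = 0.15 * 9 = 1.35; exp(-1.35) = 0.259240
7.63692 * 0.259240 = 1.97980
1 + 1.97980 = 2.97980
N = 2807 / 2.97980 = 942.010 ≈ 942

942


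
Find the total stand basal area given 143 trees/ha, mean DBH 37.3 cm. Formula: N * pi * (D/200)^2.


(D/200)^2 = (37.3/200)^2 = 0.1865^2 = 0.03478225
Individual BA = 3.141593 * 0.03478225 = 0.109272 m^2
Stand BA = 143 * 0.109272 = 15.6259 ≈ 15.63 m^2/ha

15.63 m^2/ha


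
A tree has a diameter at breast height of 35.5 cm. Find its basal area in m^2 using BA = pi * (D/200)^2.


D/200 = 35.5/200 = 0.1775 m
(D/200)^2 = 0.1775^2 = 0.03150625
BA = 3.141593 * 0.03150625 = 0.0989798 ≈ 0.0990 m^2

0.0990 m^2


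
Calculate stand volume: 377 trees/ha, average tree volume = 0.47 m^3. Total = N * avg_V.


V_stand = 377 * 0.47 = 177.19 ≈ 177.2 m^3/ha

177.2 m^3/ha


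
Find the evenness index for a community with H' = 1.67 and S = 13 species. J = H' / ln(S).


ln(13) = 2.56495
J = H' / ln(S) = 1.67 / 2.56495 = 0.651085 ≈ 0.6511

0.6511


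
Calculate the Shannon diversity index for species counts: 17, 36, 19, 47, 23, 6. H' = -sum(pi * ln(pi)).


Total N = 17 + 36 + 19 + 47 + 23 + 6 = 148
Per-species terms:
  p = 17/148 = 0.114865; ln(p) = -2.163998; p*ln(p) = 0.114865 * (-2.163998) = -0.248568
  p = 36/148 = 0.243243; ln(p) = -1.413694; p*ln(p) = 0.243243 * (-1.413694) = -0.343871
  p = 19/148 = 0.128378; ln(p) = -2.052776; p*ln(p) = 0.128378 * (-2.052776) = -0.263531
  p = 47/148 = 0.317568; ln(p) = -1.147063; p*ln(p) = 0.317568 * (-1.147063) = -0.364271
  p = 23/148 = 0.155405; ln(p) = -1.861721; p*ln(p) = 0.155405 * (-1.861721) = -0.289321
  p = 6/148 = 0.040541; ln(p) = -3.205441; p*ln(p) = 0.040541 * (-3.205441) = -0.129952
sum(p*ln(p)) = (-0.248568) + (-0.343871) + (-0.263531) + (-0.364271) + (-0.289321) + (-0.129952) = -1.639514
H' = -(-1.639514) = 1.639514 ≈ 1.6395

1.6395


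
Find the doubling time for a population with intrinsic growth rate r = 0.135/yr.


td = ln(2) / 0.135 = 0.693147 / 0.135 = 5.13442 ≈ 5.1 years

5.1 years


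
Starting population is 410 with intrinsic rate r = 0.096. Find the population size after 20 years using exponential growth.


r*t = 0.096 * 20 = 1.92
exp(1.92) = 6.82096
N = 410 * 6.82096 = 2796.59 ≈ 2797

2797


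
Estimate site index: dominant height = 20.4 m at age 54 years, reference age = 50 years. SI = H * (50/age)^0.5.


50/54 = 0.925926
(0.925926)^0.5 = 0.962250
SI = 20.4 * 0.962250 = 19.6299 ≈ 19.6 m

19.6 m


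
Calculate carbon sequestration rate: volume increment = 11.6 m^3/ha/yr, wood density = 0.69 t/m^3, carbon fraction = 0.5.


C = 11.6 * 0.69 * 0.5 = 4.002 ≈ 4.00 t C/ha/yr

4.00 t C/ha/yr


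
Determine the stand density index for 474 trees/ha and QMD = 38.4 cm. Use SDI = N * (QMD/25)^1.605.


QMD/25 = 38.4/25 = 1.536
(1.536)^1.605 = exp(1.605 * ln(1.536)) = exp(1.605 * 0.429182) = exp(0.688837) = 1.99140
SDI = 474 * 1.99140 = 943.924 ≈ 944

944


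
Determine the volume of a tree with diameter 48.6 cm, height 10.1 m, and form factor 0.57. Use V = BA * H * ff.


(D/200)^2 = (48.6/200)^2 = 0.243^2 = 0.059049
BA = 3.141593 * 0.059049 = 0.185508 m^2
V = 0.185508 * 10.1 * 0.57 = 1.06797 ≈ 1.068 m^3

1.068 m^3


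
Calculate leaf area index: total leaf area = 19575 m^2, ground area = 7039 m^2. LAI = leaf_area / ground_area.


LAI = 19575 / 7039 = 2.7809 ≈ 2.78

2.78


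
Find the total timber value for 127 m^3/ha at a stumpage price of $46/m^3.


Value = 127 * 46 = $5842/ha

$5842/ha


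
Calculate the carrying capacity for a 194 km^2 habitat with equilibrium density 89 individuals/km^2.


K = 89 * 194 = 17266 individuals

17266 individuals


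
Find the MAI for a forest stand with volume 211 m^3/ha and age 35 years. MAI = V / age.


MAI = 211 / 35 = 6.0286 ≈ 6.03 m^3/ha/yr

6.03 m^3/ha/yr


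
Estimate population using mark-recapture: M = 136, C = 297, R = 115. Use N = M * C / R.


N = M * C / R = 136 * 297 / 115 = 40392 / 115 = 351.23 ≈ 351

351 individuals


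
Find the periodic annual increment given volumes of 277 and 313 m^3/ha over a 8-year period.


PAI = (V2 - V1) / period = (313 - 277) / 8 = 36 / 8 = 4.50 m^3/ha/yr

4.50 m^3/ha/yr


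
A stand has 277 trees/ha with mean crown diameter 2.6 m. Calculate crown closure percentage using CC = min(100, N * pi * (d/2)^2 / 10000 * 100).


(d/2)^2 = (2.6/2)^2 = 1.3^2 = 1.69
Crown area = 3.141593 * 1.69 = 5.30929 m^2
N * area / 10000 * 100 = 277 * 5.30929 / 10000 * 100 = 14.7067
CC = min(100, 14.7067) = 14.7067 ≈ 14.7%

14.7%


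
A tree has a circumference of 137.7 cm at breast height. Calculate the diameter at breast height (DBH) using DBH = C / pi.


DBH = C / pi = 137.7 / 3.141593 = 43.8313 ≈ 43.83 cm

43.83 cm


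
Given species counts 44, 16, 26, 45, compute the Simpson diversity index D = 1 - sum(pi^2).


Total N = 44 + 16 + 26 + 45 = 131
Per-species terms:
  p = 44/131 = 0.335878; p^2 = 0.335878^2 = 0.112814
  p = 16/131 = 0.122137; p^2 = 0.122137^2 = 0.014917
  p = 26/131 = 0.198473; p^2 = 0.198473^2 = 0.039392
  p = 45/131 = 0.343511; p^2 = 0.343511^2 = 0.118000
sum(p^2) = 0.112814 + 0.014917 + 0.039392 + 0.118000 = 0.285123
D = 1 - 0.285123 = 0.714877 ≈ 0.7149

0.7149


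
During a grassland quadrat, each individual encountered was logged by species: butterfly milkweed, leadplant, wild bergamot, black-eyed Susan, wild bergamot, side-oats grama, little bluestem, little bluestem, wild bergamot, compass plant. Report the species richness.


Total individuals logged = 10
Distinct species (count of individuals): butterfly milkweed (1), leadplant (1), wild bergamot (3), black-eyed Susan (1), side-oats grama (1), little bluestem (2), compass plant (1)
Species richness = number of distinct species = 7

7


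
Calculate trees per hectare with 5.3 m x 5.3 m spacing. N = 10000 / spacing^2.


N = 10000 / 5.3^2 = 10000 / 28.09 = 355.999 ≈ 356 trees/ha

356 trees/ha


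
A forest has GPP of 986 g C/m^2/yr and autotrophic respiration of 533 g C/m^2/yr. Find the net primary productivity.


NPP = GPP - Ra = 986 - 533 = 453 g C/m^2/yr

453 g C/m^2/yr


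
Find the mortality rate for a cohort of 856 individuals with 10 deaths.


Mortality rate = 10 / 856 = 0.011682 ≈ 0.0117

0.0117


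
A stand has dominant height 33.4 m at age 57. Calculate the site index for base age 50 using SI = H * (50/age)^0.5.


50/57 = 0.877193
(0.877193)^0.5 = 0.936586
SI = 33.4 * 0.936586 = 31.2820 ≈ 31.3 m

31.3 m


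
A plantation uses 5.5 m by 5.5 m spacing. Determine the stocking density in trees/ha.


N = 10000 / 5.5^2 = 10000 / 30.25 = 330.579 ≈ 331 trees/ha

331 trees/ha


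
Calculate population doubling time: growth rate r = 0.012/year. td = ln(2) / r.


td = ln(2) / 0.012 = 0.693147 / 0.012 = 57.7623 ≈ 57.8 years

57.8 years


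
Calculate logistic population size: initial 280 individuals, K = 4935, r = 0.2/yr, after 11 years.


(K - N0)/N0 = (4935 - 280)/280 = 4655/280 = 16.6250
r*t = 0.2 * 11 = 2.2; exp(-2.2) = 0.110803
16.6250 * 0.110803 = 1.84210
1 + 1.84210 = 2.84210
N = 4935 / 2.84210 = 1736.39 ≈ 1736

1736


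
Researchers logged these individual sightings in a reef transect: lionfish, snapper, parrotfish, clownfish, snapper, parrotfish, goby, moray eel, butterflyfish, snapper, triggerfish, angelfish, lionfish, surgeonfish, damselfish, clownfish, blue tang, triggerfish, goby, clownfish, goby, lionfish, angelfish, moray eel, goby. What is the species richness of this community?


Total individuals logged = 25
Distinct species (count of individuals): lionfish (3), snapper (3), parrotfish (2), clownfish (3), goby (4), moray eel (2), butterflyfish (1), triggerfish (2), angelfish (2), surgeonfish (1), damselfish (1), blue tang (1)
Species richness = number of distinct species = 12

12


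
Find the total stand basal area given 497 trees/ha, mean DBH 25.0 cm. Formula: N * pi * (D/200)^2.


(D/200)^2 = (25.0/200)^2 = 0.125^2 = 0.015625
Individual BA = 3.141593 * 0.015625 = 0.0490874 m^2
Stand BA = 497 * 0.0490874 = 24.3964 ≈ 24.40 m^2/ha

24.40 m^2/ha


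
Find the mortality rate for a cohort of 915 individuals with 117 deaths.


Mortality rate = 117 / 915 = 0.127869 ≈ 0.1279

0.1279


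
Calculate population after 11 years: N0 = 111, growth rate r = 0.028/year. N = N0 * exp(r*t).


r*t = 0.028 * 11 = 0.308
exp(0.308) = 1.36070
N = 111 * 1.36070 = 151.038 ≈ 151

151


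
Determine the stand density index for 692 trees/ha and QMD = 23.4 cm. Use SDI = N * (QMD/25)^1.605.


QMD/25 = 23.4/25 = 0.936
(0.936)^1.605 = exp(1.605 * ln(0.936)) = exp(1.605 * (-0.0661398)) = exp(-0.106154) = 0.899286
SDI = 692 * 0.899286 = 622.306 ≈ 622

622


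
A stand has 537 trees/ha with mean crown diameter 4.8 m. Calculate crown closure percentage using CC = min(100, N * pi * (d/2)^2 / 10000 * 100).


(d/2)^2 = (4.8/2)^2 = 2.4^2 = 5.76
Crown area = 3.141593 * 5.76 = 18.0956 m^2
N * area / 10000 * 100 = 537 * 18.0956 / 10000 * 100 = 97.1734
CC = min(100, 97.1734) = 97.1734 ≈ 97.2%

97.2%


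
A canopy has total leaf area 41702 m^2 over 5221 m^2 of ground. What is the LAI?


LAI = 41702 / 5221 = 7.9874 ≈ 7.99

7.99


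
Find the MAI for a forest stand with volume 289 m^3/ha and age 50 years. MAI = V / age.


MAI = 289 / 50 = 5.78 m^3/ha/yr

5.78 m^3/ha/yr


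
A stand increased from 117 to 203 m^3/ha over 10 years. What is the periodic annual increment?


PAI = (V2 - V1) / period = (203 - 117) / 10 = 86 / 10 = 8.60 m^3/ha/yr

8.60 m^3/ha/yr


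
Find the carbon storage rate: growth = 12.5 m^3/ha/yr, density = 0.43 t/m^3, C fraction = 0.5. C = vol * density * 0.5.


C = 12.5 * 0.43 * 0.5 = 2.6875 ≈ 2.69 t C/ha/yr

2.69 t C/ha/yr


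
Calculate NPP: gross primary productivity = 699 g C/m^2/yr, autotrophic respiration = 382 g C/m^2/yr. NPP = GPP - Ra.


NPP = GPP - Ra = 699 - 382 = 317 g C/m^2/yr

317 g C/m^2/yr


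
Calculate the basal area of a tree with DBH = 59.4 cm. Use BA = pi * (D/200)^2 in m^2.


D/200 = 59.4/200 = 0.297 m
(D/200)^2 = 0.297^2 = 0.088209
BA = 3.141593 * 0.088209 = 0.277117 ≈ 0.2771 m^2

0.2771 m^2


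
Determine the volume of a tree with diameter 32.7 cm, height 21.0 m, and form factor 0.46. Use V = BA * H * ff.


(D/200)^2 = (32.7/200)^2 = 0.1635^2 = 0.02673225
BA = 3.141593 * 0.02673225 = 0.0839818 m^2
V = 0.0839818 * 21.0 * 0.46 = 0.811264 ≈ 0.811 m^3

0.811 m^3


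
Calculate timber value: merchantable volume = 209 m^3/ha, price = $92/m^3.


Value = 209 * 92 = $19228/ha

$19228/ha


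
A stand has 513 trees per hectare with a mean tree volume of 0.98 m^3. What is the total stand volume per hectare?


V_stand = 513 * 0.98 = 502.74 ≈ 502.7 m^3/ha

502.7 m^3/ha


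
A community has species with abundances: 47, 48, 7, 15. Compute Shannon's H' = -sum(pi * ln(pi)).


Total N = 47 + 48 + 7 + 15 = 117
Per-species terms:
  p = 47/117 = 0.401709; ln(p) = -0.912027; p*ln(p) = 0.401709 * (-0.912027) = -0.366369
  p = 48/117 = 0.410256; ln(p) = -0.890974; p*ln(p) = 0.410256 * (-0.890974) = -0.365527
  p = 7/117 = 0.059829; ln(p) = -2.816265; p*ln(p) = 0.059829 * (-2.816265) = -0.168494
  p = 15/117 = 0.128205; ln(p) = -2.054125; p*ln(p) = 0.128205 * (-2.054125) = -0.263349
sum(p*ln(p)) = (-0.366369) + (-0.365527) + (-0.168494) + (-0.263349) = -1.163739
H' = -(-1.163739) = 1.163739 ≈ 1.1637

1.1637


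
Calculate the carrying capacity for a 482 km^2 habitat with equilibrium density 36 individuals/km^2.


K = 36 * 482 = 17352 individuals

17352 individuals


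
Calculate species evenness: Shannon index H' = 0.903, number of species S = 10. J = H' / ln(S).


ln(10) = 2.30259
J = H' / ln(S) = 0.903 / 2.30259 = 0.392167 ≈ 0.3922

0.3922


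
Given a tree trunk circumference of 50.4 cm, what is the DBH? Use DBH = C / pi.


DBH = C / pi = 50.4 / 3.141593 = 16.0428 ≈ 16.04 cm

16.04 cm


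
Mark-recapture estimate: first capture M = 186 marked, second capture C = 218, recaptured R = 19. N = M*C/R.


N = M * C / R = 186 * 218 / 19 = 40548 / 19 = 2134.11 ≈ 2134

2134 individuals


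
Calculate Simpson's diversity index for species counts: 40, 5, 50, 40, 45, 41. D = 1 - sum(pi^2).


Total N = 40 + 5 + 50 + 40 + 45 + 41 = 221
Per-species terms:
  p = 40/221 = 0.180995; p^2 = 0.180995^2 = 0.032759
  p = 5/221 = 0.022624; p^2 = 0.022624^2 = 0.000512
  p = 50/221 = 0.226244; p^2 = 0.226244^2 = 0.051186
  p = 40/221 = 0.180995; p^2 = 0.180995^2 = 0.032759
  p = 45/221 = 0.203620; p^2 = 0.203620^2 = 0.041461
  p = 41/221 = 0.185520; p^2 = 0.185520^2 = 0.034418
sum(p^2) = 0.032759 + 0.000512 + 0.051186 + 0.032759 + 0.041461 + 0.034418 = 0.193095
D = 1 - 0.193095 = 0.806905 ≈ 0.8069

0.8069


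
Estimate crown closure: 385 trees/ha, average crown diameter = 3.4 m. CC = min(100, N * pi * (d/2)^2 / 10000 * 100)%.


(d/2)^2 = (3.4/2)^2 = 1.7^2 = 2.89
Crown area = 3.141593 * 2.89 = 9.07920 m^2
N * area / 10000 * 100 = 385 * 9.07920 / 10000 * 100 = 34.9549
CC = min(100, 34.9549) = 34.9549 ≈ 35.0%

35.0%


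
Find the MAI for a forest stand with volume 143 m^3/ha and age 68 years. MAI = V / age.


MAI = 143 / 68 = 2.1029 ≈ 2.10 m^3/ha/yr

2.10 m^3/ha/yr


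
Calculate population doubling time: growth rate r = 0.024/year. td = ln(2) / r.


td = ln(2) / 0.024 = 0.693147 / 0.024 = 28.8811 ≈ 28.9 years

28.9 years


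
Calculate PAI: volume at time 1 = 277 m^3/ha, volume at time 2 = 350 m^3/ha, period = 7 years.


PAI = (V2 - V1) / period = (350 - 277) / 7 = 73 / 7 = 10.4286 ≈ 10.43 m^3/ha/yr

10.43 m^3/ha/yr


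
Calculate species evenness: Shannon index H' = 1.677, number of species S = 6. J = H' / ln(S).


ln(6) = 1.79176
J = H' / ln(S) = 1.677 / 1.79176 = 0.935951 ≈ 0.9360

0.9360


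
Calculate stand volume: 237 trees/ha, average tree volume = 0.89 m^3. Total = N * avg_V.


V_stand = 237 * 0.89 = 210.93 ≈ 210.9 m^3/ha

210.9 m^3/ha


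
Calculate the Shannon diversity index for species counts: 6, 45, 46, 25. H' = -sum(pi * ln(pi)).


Total N = 6 + 45 + 46 + 25 = 122
Per-species terms:
  p = 6/122 = 0.049180; ln(p) = -3.012268; p*ln(p) = 0.049180 * (-3.012268) = -0.148143
  p = 45/122 = 0.368852; ln(p) = -0.997360; p*ln(p) = 0.368852 * (-0.997360) = -0.367878
  p = 46/122 = 0.377049; ln(p) = -0.975380; p*ln(p) = 0.377049 * (-0.975380) = -0.367766
  p = 25/122 = 0.204918; ln(p) = -1.585145; p*ln(p) = 0.204918 * (-1.585145) = -0.324825
sum(p*ln(p)) = (-0.148143) + (-0.367878) + (-0.367766) + (-0.324825) = -1.208612
H' = -(-1.208612) = 1.208612 ≈ 1.2086

1.2086


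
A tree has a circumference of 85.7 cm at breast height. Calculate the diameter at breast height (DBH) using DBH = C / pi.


DBH = C / pi = 85.7 / 3.141593 = 27.2792 ≈ 27.28 cm

27.28 cm


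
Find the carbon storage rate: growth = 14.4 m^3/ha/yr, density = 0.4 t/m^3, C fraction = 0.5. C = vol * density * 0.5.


C = 14.4 * 0.4 * 0.5 = 2.88 t C/ha/yr

2.88 t C/ha/yr


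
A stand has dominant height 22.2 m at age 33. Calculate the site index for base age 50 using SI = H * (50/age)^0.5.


50/33 = 1.51515
(1.51515)^0.5 = 1.23091
SI = 22.2 * 1.23091 = 27.3262 ≈ 27.3 m

27.3 m


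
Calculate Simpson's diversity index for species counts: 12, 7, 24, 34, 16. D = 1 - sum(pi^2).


Total N = 12 + 7 + 24 + 34 + 16 = 93
Per-species terms:
  p = 12/93 = 0.129032; p^2 = 0.129032^2 = 0.016649
  p = 7/93 = 0.075269; p^2 = 0.075269^2 = 0.005665
  p = 24/93 = 0.258065; p^2 = 0.258065^2 = 0.066598
  p = 34/93 = 0.365591; p^2 = 0.365591^2 = 0.133657
  p = 16/93 = 0.172043; p^2 = 0.172043^2 = 0.029599
sum(p^2) = 0.016649 + 0.005665 + 0.066598 + 0.133657 + 0.029599 = 0.252168
D = 1 - 0.252168 = 0.747832 ≈ 0.7478

0.7478


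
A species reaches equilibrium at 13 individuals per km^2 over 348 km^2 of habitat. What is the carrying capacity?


K = 13 * 348 = 4524 individuals

4524 individuals


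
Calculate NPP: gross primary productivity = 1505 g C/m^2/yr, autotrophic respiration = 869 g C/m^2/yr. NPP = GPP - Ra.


NPP = GPP - Ra = 1505 - 869 = 636 g C/m^2/yr

636 g C/m^2/yr


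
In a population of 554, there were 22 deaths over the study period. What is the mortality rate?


Mortality rate = 22 / 554 = 0.039711 ≈ 0.0397

0.0397


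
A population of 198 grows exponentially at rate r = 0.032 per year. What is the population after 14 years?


r*t = 0.032 * 14 = 0.448
exp(0.448) = 1.56518
N = 198 * 1.56518 = 309.906 ≈ 310

310


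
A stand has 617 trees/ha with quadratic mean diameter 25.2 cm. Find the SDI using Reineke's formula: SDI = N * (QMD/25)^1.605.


QMD/25 = 25.2/25 = 1.008
(1.008)^1.605 = exp(1.605 * ln(1.008)) = exp(1.605 * 0.00796817) = exp(0.0127889) = 1.01287
SDI = 617 * 1.01287 = 624.941 ≈ 625

625


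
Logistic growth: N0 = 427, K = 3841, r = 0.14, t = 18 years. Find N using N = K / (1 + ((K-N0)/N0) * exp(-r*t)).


(K - N0)/N0 = (3841 - 427)/427 = 3414/427 = 7.99532
r*t = 0.14 * 18 = 2.52; exp(-2.52) = 0.0804596
7.99532 * 0.0804596 = 0.643300
1 + 0.643300 = 1.64330
N = 3841 / 1.64330 = 2337.37 ≈ 2337

2337


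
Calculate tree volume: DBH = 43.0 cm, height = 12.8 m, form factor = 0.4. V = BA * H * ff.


(D/200)^2 = (43.0/200)^2 = 0.215^2 = 0.046225
BA = 3.141593 * 0.046225 = 0.145220 m^2
V = 0.145220 * 12.8 * 0.4 = 0.743526 ≈ 0.744 m^3

0.744 m^3


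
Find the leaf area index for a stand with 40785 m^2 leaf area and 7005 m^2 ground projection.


LAI = 40785 / 7005 = 5.8223 ≈ 5.82

5.82


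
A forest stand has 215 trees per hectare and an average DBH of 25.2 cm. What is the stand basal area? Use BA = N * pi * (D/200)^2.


(D/200)^2 = (25.2/200)^2 = 0.126^2 = 0.015876
Individual BA = 3.141593 * 0.015876 = 0.0498759 m^2
Stand BA = 215 * 0.0498759 = 10.7233 ≈ 10.72 m^2/ha

10.72 m^2/ha


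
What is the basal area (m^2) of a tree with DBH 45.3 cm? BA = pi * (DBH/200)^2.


D/200 = 45.3/200 = 0.2265 m
(D/200)^2 = 0.2265^2 = 0.05130225
BA = 3.141593 * 0.05130225 = 0.161171 ≈ 0.1612 m^2

0.1612 m^2


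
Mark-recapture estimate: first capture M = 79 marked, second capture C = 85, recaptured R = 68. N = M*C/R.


N = M * C / R = 79 * 85 / 68 = 6715 / 68 = 98.75 ≈ 99

99 individuals


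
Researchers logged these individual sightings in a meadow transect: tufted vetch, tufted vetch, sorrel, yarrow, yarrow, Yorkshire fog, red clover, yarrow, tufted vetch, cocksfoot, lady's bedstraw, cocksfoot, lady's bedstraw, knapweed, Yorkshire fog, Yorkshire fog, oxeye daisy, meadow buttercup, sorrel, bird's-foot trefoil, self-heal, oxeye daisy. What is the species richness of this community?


Total individuals logged = 22
Distinct species (count of individuals): tufted vetch (3), sorrel (2), yarrow (3), Yorkshire fog (3), red clover (1), cocksfoot (2), lady's bedstraw (2), knapweed (1), oxeye daisy (2), meadow buttercup (1), bird's-foot trefoil (1), self-heal (1)
Species richness = number of distinct species = 12

12


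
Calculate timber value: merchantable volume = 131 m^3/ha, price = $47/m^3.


Value = 131 * 47 = $6157/ha

$6157/ha


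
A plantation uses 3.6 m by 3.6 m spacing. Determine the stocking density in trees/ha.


N = 10000 / 3.6^2 = 10000 / 12.96 = 771.605 ≈ 772 trees/ha

772 trees/ha


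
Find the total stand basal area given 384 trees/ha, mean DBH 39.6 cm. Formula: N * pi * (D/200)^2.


(D/200)^2 = (39.6/200)^2 = 0.198^2 = 0.039204
Individual BA = 3.141593 * 0.039204 = 0.123163 m^2
Stand BA = 384 * 0.123163 = 47.2946 ≈ 47.29 m^2/ha

47.29 m^2/ha


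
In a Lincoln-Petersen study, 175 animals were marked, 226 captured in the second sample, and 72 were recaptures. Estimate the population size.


N = M * C / R = 175 * 226 / 72 = 39550 / 72 = 549.31 ≈ 549

549 individuals


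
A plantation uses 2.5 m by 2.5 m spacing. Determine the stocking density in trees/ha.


N = 10000 / 2.5^2 = 10000 / 6.25 = 1600.00 ≈ 1600 trees/ha

1600 trees/ha


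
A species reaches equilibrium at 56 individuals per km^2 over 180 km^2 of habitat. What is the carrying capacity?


K = 56 * 180 = 10080 individuals

10080 individuals


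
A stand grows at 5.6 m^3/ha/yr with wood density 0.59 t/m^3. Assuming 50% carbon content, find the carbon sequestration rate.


C = 5.6 * 0.59 * 0.5 = 1.652 ≈ 1.65 t C/ha/yr

1.65 t C/ha/yr


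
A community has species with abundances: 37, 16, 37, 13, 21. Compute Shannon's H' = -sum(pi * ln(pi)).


Total N = 37 + 16 + 37 + 13 + 21 = 124
Per-species terms:
  p = 37/124 = 0.298387; ln(p) = -1.209364; p*ln(p) = 0.298387 * (-1.209364) = -0.360858
  p = 16/124 = 0.129032; ln(p) = -2.047695; p*ln(p) = 0.129032 * (-2.047695) = -0.264218
  p = 37/124 = 0.298387; ln(p) = -1.209364; p*ln(p) = 0.298387 * (-1.209364) = -0.360858
  p = 13/124 = 0.104839; ln(p) = -2.255329; p*ln(p) = 0.104839 * (-2.255329) = -0.236446
  p = 21/124 = 0.169355; ln(p) = -1.775758; p*ln(p) = 0.169355 * (-1.775758) = -0.300733
sum(p*ln(p)) = (-0.360858) + (-0.264218) + (-0.360858) + (-0.236446) + (-0.300733) = -1.523113
H' = -(-1.523113) = 1.523113 ≈ 1.5231

1.5231


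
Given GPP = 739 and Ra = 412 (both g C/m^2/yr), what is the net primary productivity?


NPP = GPP - Ra = 739 - 412 = 327 g C/m^2/yr

327 g C/m^2/yr


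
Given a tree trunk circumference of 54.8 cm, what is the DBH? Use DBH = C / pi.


DBH = C / pi = 54.8 / 3.141593 = 17.4434 ≈ 17.44 cm

17.44 cm


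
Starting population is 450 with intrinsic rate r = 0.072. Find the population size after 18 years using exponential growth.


r*t = 0.072 * 18 = 1.296
exp(1.296) = 3.65465
N = 450 * 3.65465 = 1644.59 ≈ 1645

1645


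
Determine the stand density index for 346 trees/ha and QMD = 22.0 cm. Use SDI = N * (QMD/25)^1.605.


QMD/25 = 22.0/25 = 0.88
(0.88)^1.605 = exp(1.605 * ln(0.88)) = exp(1.605 * (-0.127833)) = exp(-0.205172) = 0.814507
SDI = 346 * 0.814507 = 281.819 ≈ 282

282


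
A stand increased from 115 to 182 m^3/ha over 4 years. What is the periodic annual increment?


PAI = (V2 - V1) / period = (182 - 115) / 4 = 67 / 4 = 16.75 m^3/ha/yr

16.75 m^3/ha/yr


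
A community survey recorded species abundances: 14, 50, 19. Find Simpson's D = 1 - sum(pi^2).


Total N = 14 + 50 + 19 = 83
Per-species terms:
  p = 14/83 = 0.168675; p^2 = 0.168675^2 = 0.028451
  p = 50/83 = 0.602410; p^2 = 0.602410^2 = 0.362898
  p = 19/83 = 0.228916; p^2 = 0.228916^2 = 0.052403
sum(p^2) = 0.028451 + 0.362898 + 0.052403 = 0.443752
D = 1 - 0.443752 = 0.556248 ≈ 0.5562

0.5562


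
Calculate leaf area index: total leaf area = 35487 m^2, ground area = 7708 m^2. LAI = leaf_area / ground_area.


LAI = 35487 / 7708 = 4.6039 ≈ 4.60

4.60


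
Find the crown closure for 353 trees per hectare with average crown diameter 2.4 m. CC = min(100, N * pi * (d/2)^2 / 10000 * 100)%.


(d/2)^2 = (2.4/2)^2 = 1.2^2 = 1.44
Crown area = 3.141593 * 1.44 = 4.52389 m^2
N * area / 10000 * 100 = 353 * 4.52389 / 10000 * 100 = 15.9693
CC = min(100, 15.9693) = 15.9693 ≈ 16.0%

16.0%


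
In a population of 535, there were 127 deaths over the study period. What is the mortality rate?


Mortality rate = 127 / 535 = 0.237383 ≈ 0.2374

0.2374


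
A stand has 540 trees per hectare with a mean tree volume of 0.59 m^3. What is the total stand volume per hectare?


V_stand = 540 * 0.59 = 318.6 m^3/ha

318.6 m^3/ha


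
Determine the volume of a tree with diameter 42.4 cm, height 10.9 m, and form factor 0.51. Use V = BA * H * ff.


(D/200)^2 = (42.4/200)^2 = 0.212^2 = 0.044944
BA = 3.141593 * 0.044944 = 0.141196 m^2
V = 0.141196 * 10.9 * 0.51 = 0.784909 ≈ 0.785 m^3

0.785 m^3


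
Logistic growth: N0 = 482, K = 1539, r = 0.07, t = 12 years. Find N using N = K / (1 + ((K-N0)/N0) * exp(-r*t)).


(K - N0)/N0 = (1539 - 482)/482 = 1057/482 = 2.19295
r*t = 0.07 * 12 = 0.84; exp(-0.84) = 0.431711
2.19295 * 0.431711 = 0.946721
1 + 0.946721 = 1.94672
N = 1539 / 1.94672 = 790.561 ≈ 791

791


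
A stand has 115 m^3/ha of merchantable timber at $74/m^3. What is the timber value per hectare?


Value = 115 * 74 = $8510/ha

$8510/ha


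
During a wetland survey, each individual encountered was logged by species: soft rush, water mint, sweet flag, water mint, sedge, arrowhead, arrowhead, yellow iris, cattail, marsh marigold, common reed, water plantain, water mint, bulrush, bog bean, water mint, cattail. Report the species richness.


Total individuals logged = 17
Distinct species (count of individuals): soft rush (1), water mint (4), sweet flag (1), sedge (1), arrowhead (2), yellow iris (1), cattail (2), marsh marigold (1), common reed (1), water plantain (1), bulrush (1), bog bean (1)
Species richness = number of distinct species = 12

12


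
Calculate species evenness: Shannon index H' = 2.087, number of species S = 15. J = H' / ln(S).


ln(15) = 2.70805
J = H' / ln(S) = 2.087 / 2.70805 = 0.770665 ≈ 0.7707

0.7707


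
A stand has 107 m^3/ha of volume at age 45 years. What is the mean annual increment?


MAI = 107 / 45 = 2.3778 ≈ 2.38 m^3/ha/yr

2.38 m^3/ha/yr


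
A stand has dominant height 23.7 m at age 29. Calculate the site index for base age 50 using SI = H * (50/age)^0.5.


50/29 = 1.72414
(1.72414)^0.5 = 1.31307
SI = 23.7 * 1.31307 = 31.1198 ≈ 31.1 m

31.1 m


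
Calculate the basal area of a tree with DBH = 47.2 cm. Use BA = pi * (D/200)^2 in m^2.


D/200 = 47.2/200 = 0.236 m
(D/200)^2 = 0.236^2 = 0.055696
BA = 3.141593 * 0.055696 = 0.174974 ≈ 0.1750 m^2

0.1750 m^2


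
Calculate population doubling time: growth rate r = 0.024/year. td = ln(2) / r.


td = ln(2) / 0.024 = 0.693147 / 0.024 = 28.8811 ≈ 28.9 years

28.9 years


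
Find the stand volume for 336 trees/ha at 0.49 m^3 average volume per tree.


V_stand = 336 * 0.49 = 164.64 ≈ 164.6 m^3/ha

164.6 m^3/ha


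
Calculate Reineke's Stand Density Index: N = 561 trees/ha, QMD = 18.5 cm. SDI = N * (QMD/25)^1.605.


QMD/25 = 18.5/25 = 0.74
(0.74)^1.605 = exp(1.605 * ln(0.74)) = exp(1.605 * (-0.301105)) = exp(-0.483274) = 0.616761
SDI = 561 * 0.616761 = 346.003 ≈ 346

346


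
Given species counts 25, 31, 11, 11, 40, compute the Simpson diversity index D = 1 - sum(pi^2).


Total N = 25 + 31 + 11 + 11 + 40 = 118
Per-species terms:
  p = 25/118 = 0.211864; p^2 = 0.211864^2 = 0.044886
  p = 31/118 = 0.262712; p^2 = 0.262712^2 = 0.069018
  p = 11/118 = 0.093220; p^2 = 0.093220^2 = 0.008690
  p = 11/118 = 0.093220; p^2 = 0.093220^2 = 0.008690
  p = 40/118 = 0.338983; p^2 = 0.338983^2 = 0.114909
sum(p^2) = 0.044886 + 0.069018 + 0.008690 + 0.008690 + 0.114909 = 0.246193
D = 1 - 0.246193 = 0.753807 ≈ 0.7538

0.7538


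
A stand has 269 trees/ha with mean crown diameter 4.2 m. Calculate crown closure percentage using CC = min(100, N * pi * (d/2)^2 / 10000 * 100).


(d/2)^2 = (4.2/2)^2 = 2.1^2 = 4.41
Crown area = 3.141593 * 4.41 = 13.8544 m^2
N * area / 10000 * 100 = 269 * 13.8544 / 10000 * 100 = 37.2683
CC = min(100, 37.2683) = 37.2683 ≈ 37.3%

37.3%


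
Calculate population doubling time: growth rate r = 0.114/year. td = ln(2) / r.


td = ln(2) / 0.114 = 0.693147 / 0.114 = 6.08024 ≈ 6.1 years

6.1 years


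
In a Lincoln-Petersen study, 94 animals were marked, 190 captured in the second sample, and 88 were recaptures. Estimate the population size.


N = M * C / R = 94 * 190 / 88 = 17860 / 88 = 202.95 ≈ 203

203 individuals


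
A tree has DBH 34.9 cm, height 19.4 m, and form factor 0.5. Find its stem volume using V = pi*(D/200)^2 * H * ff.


(D/200)^2 = (34.9/200)^2 = 0.1745^2 = 0.03045025
BA = 3.141593 * 0.03045025 = 0.0956623 m^2
V = 0.0956623 * 19.4 * 0.5 = 0.927924 ≈ 0.928 m^3

0.928 m^3


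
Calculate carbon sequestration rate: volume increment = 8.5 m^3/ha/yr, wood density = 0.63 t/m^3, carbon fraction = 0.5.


C = 8.5 * 0.63 * 0.5 = 2.6775 ≈ 2.68 t C/ha/yr

2.68 t C/ha/yr


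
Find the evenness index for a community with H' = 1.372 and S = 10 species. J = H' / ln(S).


ln(10) = 2.30259
J = H' / ln(S) = 1.372 / 2.30259 = 0.595851 ≈ 0.5959

0.5959


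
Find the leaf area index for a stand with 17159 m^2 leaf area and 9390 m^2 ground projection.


LAI = 17159 / 9390 = 1.8274 ≈ 1.83

1.83


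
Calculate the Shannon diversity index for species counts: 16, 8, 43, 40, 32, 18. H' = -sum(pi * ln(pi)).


Total N = 16 + 8 + 43 + 40 + 32 + 18 = 157
Per-species terms:
  p = 16/157 = 0.101911; ln(p) = -2.283655; p*ln(p) = 0.101911 * (-2.283655) = -0.232730
  p = 8/157 = 0.050955; ln(p) = -2.976812; p*ln(p) = 0.050955 * (-2.976812) = -0.151683
  p = 43/157 = 0.273885; ln(p) = -1.295047; p*ln(p) = 0.273885 * (-1.295047) = -0.354694
  p = 40/157 = 0.254777; ln(p) = -1.367367; p*ln(p) = 0.254777 * (-1.367367) = -0.348374
  p = 32/157 = 0.203822; ln(p) = -1.590508; p*ln(p) = 0.203822 * (-1.590508) = -0.324181
  p = 18/157 = 0.114650; ln(p) = -2.165871; p*ln(p) = 0.114650 * (-2.165871) = -0.248317
sum(p*ln(p)) = (-0.232730) + (-0.151683) + (-0.354694) + (-0.348374) + (-0.324181) + (-0.248317) = -1.659979
H' = -(-1.659979) = 1.659979 ≈ 1.6600

1.6600


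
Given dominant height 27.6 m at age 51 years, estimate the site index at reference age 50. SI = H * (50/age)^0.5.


50/51 = 0.980392
(0.980392)^0.5 = 0.990147
SI = 27.6 * 0.990147 = 27.3281 ≈ 27.3 m

27.3 m


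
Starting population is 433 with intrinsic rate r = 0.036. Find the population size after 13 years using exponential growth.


r*t = 0.036 * 13 = 0.468
exp(0.468) = 1.59680
N = 433 * 1.59680 = 691.414 ≈ 691

691


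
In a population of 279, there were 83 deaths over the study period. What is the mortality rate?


Mortality rate = 83 / 279 = 0.297491 ≈ 0.2975

0.2975


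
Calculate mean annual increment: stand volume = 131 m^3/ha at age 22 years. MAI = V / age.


MAI = 131 / 22 = 5.9545 ≈ 5.95 m^3/ha/yr

5.95 m^3/ha/yr


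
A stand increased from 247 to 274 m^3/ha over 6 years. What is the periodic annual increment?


PAI = (V2 - V1) / period = (274 - 247) / 6 = 27 / 6 = 4.50 m^3/ha/yr

4.50 m^3/ha/yr


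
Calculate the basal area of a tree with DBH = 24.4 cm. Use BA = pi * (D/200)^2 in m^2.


D/200 = 24.4/200 = 0.122 m
(D/200)^2 = 0.122^2 = 0.014884
BA = 3.141593 * 0.014884 = 0.0467595 ≈ 0.0468 m^2

0.0468 m^2


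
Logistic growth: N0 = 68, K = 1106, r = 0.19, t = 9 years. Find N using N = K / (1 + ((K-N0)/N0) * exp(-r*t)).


(K - N0)/N0 = (1106 - 68)/68 = 1038/68 = 15.2647
r*t = 0.19 * 9 = 1.71; exp(-1.71) = 0.180866
15.2647 * 0.180866 = 2.76087
1 + 2.76087 = 3.76087
N = 1106 / 3.76087 = 294.081 ≈ 294

294


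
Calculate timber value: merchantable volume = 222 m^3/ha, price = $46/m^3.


Value = 222 * 46 = $10212/ha

$10212/ha


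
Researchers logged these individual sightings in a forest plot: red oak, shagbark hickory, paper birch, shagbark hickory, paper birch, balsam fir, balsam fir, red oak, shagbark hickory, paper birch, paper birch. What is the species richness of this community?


Total individuals logged = 11
Distinct species (count of individuals): red oak (2), shagbark hickory (3), paper birch (4), balsam fir (2)
Species richness = number of distinct species = 4

4


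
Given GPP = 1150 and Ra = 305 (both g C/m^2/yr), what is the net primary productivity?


NPP = GPP - Ra = 1150 - 305 = 845 g C/m^2/yr

845 g C/m^2/yr


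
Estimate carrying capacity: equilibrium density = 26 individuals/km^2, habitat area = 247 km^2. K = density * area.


K = 26 * 247 = 6422 individuals

6422 individuals


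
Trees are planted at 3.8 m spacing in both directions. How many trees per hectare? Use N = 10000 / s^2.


N = 10000 / 3.8^2 = 10000 / 14.44 = 692.521 ≈ 693 trees/ha

693 trees/ha


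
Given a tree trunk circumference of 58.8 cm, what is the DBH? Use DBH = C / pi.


DBH = C / pi = 58.8 / 3.141593 = 18.7166 ≈ 18.72 cm

18.72 cm


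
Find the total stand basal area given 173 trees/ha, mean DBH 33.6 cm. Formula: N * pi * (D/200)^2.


(D/200)^2 = (33.6/200)^2 = 0.168^2 = 0.028224
Individual BA = 3.141593 * 0.028224 = 0.0886683 m^2
Stand BA = 173 * 0.0886683 = 15.3396 ≈ 15.34 m^2/ha

15.34 m^2/ha


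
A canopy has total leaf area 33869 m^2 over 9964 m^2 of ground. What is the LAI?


LAI = 33869 / 9964 = 3.3991 ≈ 3.40

3.40


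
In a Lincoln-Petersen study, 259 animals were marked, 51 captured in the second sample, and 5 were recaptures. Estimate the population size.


N = M * C / R = 259 * 51 / 5 = 13209 / 5 = 2641.80 ≈ 2642

2642 individuals


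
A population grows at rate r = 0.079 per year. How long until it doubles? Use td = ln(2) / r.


td = ln(2) / 0.079 = 0.693147 / 0.079 = 8.77401 ≈ 8.8 years

8.8 years


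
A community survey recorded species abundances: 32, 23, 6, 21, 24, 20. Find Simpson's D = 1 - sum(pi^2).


Total N = 32 + 23 + 6 + 21 + 24 + 20 = 126
Per-species terms:
  p = 32/126 = 0.253968; p^2 = 0.253968^2 = 0.064500
  p = 23/126 = 0.182540; p^2 = 0.182540^2 = 0.033321
  p = 6/126 = 0.047619; p^2 = 0.047619^2 = 0.002268
  p = 21/126 = 0.166667; p^2 = 0.166667^2 = 0.027778
  p = 24/126 = 0.190476; p^2 = 0.190476^2 = 0.036281
  p = 20/126 = 0.158730; p^2 = 0.158730^2 = 0.025195
sum(p^2) = 0.064500 + 0.033321 + 0.002268 + 0.027778 + 0.036281 + 0.025195 = 0.189343
D = 1 - 0.189343 = 0.810657 ≈ 0.8107

0.8107


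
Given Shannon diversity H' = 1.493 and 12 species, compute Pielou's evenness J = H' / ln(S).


ln(12) = 2.48491
J = H' / ln(S) = 1.493 / 2.48491 = 0.600827 ≈ 0.6008

0.6008


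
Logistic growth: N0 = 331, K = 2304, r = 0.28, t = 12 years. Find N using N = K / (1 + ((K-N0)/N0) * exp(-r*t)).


(K - N0)/N0 = (2304 - 331)/331 = 1973/331 = 5.96073
r*t = 0.28 * 12 = 3.36; exp(-3.36) = 0.0347353
5.96073 * 0.0347353 = 0.207048
1 + 0.207048 = 1.20705
N = 2304 / 1.20705 = 1908.79 ≈ 1909

1909


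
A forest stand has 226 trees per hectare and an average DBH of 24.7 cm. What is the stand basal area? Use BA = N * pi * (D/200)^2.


(D/200)^2 = (24.7/200)^2 = 0.1235^2 = 0.01525225
Individual BA = 3.141593 * 0.01525225 = 0.0479164 m^2
Stand BA = 226 * 0.0479164 = 10.8291 ≈ 10.83 m^2/ha

10.83 m^2/ha


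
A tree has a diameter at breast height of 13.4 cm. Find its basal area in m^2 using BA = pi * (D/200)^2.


D/200 = 13.4/200 = 0.067 m
(D/200)^2 = 0.067^2 = 0.004489
BA = 3.141593 * 0.004489 = 0.0141026 ≈ 0.0141 m^2

0.0141 m^2


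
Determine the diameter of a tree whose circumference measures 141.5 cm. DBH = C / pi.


DBH = C / pi = 141.5 / 3.141593 = 45.0408 ≈ 45.04 cm

45.04 cm


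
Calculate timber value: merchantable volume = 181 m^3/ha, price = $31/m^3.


Value = 181 * 31 = $5611/ha

$5611/ha


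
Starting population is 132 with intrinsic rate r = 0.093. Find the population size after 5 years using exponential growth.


r*t = 0.093 * 5 = 0.465
exp(0.465) = 1.59201
N = 132 * 1.59201 = 210.145 ≈ 210

210


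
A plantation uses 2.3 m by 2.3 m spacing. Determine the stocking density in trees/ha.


N = 10000 / 2.3^2 = 10000 / 5.29 = 1890.36 ≈ 1890 trees/ha

1890 trees/ha
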